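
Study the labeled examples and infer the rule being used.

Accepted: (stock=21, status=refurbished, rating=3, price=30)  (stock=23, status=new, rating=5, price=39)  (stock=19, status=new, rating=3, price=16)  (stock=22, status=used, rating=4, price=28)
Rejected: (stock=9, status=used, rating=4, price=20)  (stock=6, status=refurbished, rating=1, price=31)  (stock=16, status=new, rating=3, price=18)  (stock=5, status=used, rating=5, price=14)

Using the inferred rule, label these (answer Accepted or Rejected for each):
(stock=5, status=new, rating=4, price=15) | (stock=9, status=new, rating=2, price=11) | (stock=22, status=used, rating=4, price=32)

Rejected, Rejected, Accepted

The simplest hypothesis consistent with all the labels is: stock ≥ 19.
(stock=5, status=new, rating=4, price=15) — stock = 5, hence Rejected. (stock=9, status=new, rating=2, price=11) — stock = 9, hence Rejected. (stock=22, status=used, rating=4, price=32) — stock = 22, hence Accepted.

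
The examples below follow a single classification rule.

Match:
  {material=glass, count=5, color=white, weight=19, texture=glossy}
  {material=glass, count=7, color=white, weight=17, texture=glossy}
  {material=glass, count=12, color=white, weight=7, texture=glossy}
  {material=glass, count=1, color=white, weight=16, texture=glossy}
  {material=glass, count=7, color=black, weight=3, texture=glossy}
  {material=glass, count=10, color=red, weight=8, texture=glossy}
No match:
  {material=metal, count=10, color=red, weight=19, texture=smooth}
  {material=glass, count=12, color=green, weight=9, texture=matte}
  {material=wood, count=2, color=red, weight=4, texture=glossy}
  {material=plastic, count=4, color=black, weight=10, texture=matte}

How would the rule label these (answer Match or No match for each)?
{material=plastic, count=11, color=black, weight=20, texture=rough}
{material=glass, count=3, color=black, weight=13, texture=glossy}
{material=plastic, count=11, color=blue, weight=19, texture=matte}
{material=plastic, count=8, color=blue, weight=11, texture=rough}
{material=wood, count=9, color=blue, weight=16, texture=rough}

No match, Match, No match, No match, No match

Every 'Match' example satisfies: material is glass AND texture is glossy. None of the 'No match' examples do.
{material=plastic, count=11, color=black, weight=20, texture=rough}: No match (material is plastic, texture is rough).
{material=glass, count=3, color=black, weight=13, texture=glossy}: Match (material is glass, texture is glossy).
{material=plastic, count=11, color=blue, weight=19, texture=matte}: No match (material is plastic, texture is matte).
{material=plastic, count=8, color=blue, weight=11, texture=rough}: No match (material is plastic, texture is rough).
{material=wood, count=9, color=blue, weight=16, texture=rough}: No match (material is wood, texture is rough).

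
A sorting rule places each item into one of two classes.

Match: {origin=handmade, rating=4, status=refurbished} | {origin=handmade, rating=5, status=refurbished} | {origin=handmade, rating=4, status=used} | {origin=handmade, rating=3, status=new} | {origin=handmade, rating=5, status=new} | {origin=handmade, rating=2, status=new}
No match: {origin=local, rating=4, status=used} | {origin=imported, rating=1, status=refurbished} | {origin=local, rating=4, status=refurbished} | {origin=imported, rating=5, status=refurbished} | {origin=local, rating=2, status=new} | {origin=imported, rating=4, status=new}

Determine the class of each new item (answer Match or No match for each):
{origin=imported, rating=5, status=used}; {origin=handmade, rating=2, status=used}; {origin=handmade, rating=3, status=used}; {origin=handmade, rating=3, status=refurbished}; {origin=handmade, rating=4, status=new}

The classifier is using: origin is handmade.
{origin=imported, rating=5, status=used} → origin is imported → No match. {origin=handmade, rating=2, status=used} → origin is handmade → Match. {origin=handmade, rating=3, status=used} → origin is handmade → Match. {origin=handmade, rating=3, status=refurbished} → origin is handmade → Match. {origin=handmade, rating=4, status=new} → origin is handmade → Match.

No match, Match, Match, Match, Match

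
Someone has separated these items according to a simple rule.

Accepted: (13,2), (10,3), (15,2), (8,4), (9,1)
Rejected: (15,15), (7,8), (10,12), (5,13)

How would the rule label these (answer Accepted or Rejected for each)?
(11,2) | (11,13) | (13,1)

Every 'Accepted' example satisfies: first > second. None of the 'Rejected' examples do.
(11,2): 11 > 2, qualifies → Accepted. (11,13): 11 < 13, doesn't match → Rejected. (13,1): 13 > 1, qualifies → Accepted.

Accepted, Rejected, Accepted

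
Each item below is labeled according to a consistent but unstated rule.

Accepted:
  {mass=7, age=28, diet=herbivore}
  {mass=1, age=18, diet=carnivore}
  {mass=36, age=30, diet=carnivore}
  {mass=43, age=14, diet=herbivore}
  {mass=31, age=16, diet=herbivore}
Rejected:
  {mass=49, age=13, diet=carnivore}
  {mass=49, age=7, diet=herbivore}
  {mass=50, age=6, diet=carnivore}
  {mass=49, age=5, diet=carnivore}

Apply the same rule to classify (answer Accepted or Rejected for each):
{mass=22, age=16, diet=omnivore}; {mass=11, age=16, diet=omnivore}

All 'Accepted' examples share one property — age ≥ 14 — and every 'Rejected' example lacks it.
{mass=22, age=16, diet=omnivore} — age = 16, hence Accepted. {mass=11, age=16, diet=omnivore} — age = 16, hence Accepted.

Accepted, Accepted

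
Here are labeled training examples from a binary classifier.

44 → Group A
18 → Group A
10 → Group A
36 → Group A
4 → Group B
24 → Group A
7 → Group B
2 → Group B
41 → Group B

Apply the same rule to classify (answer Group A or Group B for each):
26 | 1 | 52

The rule appears to be: even AND at least 7.
26: 26 is even, 26 ≥ 7, has this property → Group A.
1: 1 is odd, 1 < 7, does not fit → Group B.
52: 52 is even, 52 ≥ 7, has this property → Group A.

Group A, Group B, Group A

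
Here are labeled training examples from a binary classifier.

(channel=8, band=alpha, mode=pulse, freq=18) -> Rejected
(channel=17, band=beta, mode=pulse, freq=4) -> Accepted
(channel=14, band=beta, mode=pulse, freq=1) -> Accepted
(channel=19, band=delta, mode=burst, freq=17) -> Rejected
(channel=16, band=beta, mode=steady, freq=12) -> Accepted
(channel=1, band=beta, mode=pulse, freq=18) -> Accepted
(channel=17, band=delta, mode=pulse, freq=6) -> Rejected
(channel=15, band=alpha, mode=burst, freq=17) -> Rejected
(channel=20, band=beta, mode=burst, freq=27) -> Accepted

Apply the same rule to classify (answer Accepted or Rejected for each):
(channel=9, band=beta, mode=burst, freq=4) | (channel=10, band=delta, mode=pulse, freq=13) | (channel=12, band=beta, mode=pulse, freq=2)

Accepted, Rejected, Accepted

The pattern is that an item is 'Accepted' exactly when: band is beta.
(channel=9, band=beta, mode=burst, freq=4) → band is beta → Accepted.
(channel=10, band=delta, mode=pulse, freq=13) → band is delta → Rejected.
(channel=12, band=beta, mode=pulse, freq=2) → band is beta → Accepted.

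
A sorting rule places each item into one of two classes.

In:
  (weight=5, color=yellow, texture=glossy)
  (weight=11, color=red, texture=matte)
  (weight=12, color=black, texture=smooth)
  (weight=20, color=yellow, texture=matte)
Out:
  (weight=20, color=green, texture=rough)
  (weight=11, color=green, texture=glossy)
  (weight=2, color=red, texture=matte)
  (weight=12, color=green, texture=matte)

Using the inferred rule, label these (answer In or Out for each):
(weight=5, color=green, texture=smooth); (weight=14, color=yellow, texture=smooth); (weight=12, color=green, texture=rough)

One predicate separates the groups cleanly: color is not green AND weight ≥ 5.

Out, In, Out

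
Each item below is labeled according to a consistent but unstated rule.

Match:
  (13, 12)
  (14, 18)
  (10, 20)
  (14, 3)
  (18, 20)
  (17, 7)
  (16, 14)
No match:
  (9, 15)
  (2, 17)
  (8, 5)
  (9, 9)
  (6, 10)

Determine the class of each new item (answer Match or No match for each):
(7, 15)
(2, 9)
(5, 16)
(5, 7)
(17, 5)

No match, No match, No match, No match, Match

The simplest hypothesis consistent with all the labels is: first ≥ 10.
(7, 15) — first 7, hence No match. (2, 9) — first 2, hence No match. (5, 16) — first 5, hence No match. (5, 7) — first 5, hence No match. (17, 5) — first 17, hence Match.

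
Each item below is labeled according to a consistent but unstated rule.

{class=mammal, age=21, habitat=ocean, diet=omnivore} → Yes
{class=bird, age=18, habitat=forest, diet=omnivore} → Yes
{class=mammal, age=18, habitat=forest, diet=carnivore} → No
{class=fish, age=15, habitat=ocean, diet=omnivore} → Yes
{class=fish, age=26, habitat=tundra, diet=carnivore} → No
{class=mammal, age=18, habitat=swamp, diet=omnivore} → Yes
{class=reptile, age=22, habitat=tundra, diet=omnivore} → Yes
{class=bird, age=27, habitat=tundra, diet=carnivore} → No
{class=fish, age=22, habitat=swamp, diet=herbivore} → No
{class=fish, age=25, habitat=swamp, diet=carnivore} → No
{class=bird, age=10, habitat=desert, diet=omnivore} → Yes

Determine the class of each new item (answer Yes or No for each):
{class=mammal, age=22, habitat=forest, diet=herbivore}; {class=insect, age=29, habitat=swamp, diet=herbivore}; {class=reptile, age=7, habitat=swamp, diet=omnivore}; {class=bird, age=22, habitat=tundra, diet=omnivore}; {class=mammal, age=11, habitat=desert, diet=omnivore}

The common property of the 'Yes' items is: diet is omnivore. No 'No' item has it.
{class=mammal, age=22, habitat=forest, diet=herbivore}: No (diet is herbivore). {class=insect, age=29, habitat=swamp, diet=herbivore}: No (diet is herbivore). {class=reptile, age=7, habitat=swamp, diet=omnivore}: Yes (diet is omnivore). {class=bird, age=22, habitat=tundra, diet=omnivore}: Yes (diet is omnivore). {class=mammal, age=11, habitat=desert, diet=omnivore}: Yes (diet is omnivore).

No, No, Yes, Yes, Yes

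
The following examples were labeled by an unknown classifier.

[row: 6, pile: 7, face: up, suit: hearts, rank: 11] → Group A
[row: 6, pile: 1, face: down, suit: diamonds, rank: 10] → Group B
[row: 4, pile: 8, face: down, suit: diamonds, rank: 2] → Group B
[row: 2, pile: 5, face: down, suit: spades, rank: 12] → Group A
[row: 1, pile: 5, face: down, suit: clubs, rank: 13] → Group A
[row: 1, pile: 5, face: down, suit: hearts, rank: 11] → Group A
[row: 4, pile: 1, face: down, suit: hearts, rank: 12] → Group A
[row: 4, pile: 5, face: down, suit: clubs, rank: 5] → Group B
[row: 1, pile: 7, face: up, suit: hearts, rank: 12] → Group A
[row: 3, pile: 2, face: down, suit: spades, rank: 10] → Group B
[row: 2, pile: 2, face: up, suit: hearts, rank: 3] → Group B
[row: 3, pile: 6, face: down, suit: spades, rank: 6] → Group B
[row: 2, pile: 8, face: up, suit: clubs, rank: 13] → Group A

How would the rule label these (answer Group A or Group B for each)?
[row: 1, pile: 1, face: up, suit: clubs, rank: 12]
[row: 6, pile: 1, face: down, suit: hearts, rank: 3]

Group A, Group B

Rule: rank ≥ 11. This holds for each 'Group A' example and fails for each 'Group B' one.
[row: 1, pile: 1, face: up, suit: clubs, rank: 12] → rank = 12 → Group A. [row: 6, pile: 1, face: down, suit: hearts, rank: 3] → rank = 3 → Group B.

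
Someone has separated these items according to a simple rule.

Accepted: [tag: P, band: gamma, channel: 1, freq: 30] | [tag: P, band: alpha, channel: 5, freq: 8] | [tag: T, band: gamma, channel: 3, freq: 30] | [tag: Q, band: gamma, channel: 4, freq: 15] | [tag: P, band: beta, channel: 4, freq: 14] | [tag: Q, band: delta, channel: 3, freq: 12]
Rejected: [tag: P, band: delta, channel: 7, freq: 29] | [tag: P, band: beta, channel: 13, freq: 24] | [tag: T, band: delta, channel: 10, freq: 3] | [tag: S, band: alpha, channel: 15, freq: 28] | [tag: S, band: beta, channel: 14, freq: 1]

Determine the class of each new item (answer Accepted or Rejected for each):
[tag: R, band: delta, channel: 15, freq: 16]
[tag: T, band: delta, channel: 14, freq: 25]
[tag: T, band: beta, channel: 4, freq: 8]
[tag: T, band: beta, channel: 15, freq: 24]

Rejected, Rejected, Accepted, Rejected

One predicate separates the groups cleanly: channel ≤ 5.
[tag: R, band: delta, channel: 15, freq: 16] — channel = 15, hence Rejected. [tag: T, band: delta, channel: 14, freq: 25] — channel = 14, hence Rejected. [tag: T, band: beta, channel: 4, freq: 8] — channel = 4, hence Accepted. [tag: T, band: beta, channel: 15, freq: 24] — channel = 15, hence Rejected.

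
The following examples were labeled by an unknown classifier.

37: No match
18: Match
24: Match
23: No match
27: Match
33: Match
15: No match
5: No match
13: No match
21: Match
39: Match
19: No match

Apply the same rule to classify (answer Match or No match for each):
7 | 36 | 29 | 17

Every 'Match' example satisfies: multiple of 3 AND at least 18. None of the 'No match' examples do.

No match, Match, No match, No match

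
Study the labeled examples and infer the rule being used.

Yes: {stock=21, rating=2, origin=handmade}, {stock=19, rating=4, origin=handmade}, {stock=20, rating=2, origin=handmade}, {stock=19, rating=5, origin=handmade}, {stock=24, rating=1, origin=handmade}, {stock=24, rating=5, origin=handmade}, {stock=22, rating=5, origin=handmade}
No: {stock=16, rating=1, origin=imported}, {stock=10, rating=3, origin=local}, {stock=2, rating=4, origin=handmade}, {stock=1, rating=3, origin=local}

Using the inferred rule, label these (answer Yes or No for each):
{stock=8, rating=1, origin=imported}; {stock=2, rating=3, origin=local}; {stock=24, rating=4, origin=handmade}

The pattern is that an item is 'Yes' exactly when: stock ≥ 19.

No, No, Yes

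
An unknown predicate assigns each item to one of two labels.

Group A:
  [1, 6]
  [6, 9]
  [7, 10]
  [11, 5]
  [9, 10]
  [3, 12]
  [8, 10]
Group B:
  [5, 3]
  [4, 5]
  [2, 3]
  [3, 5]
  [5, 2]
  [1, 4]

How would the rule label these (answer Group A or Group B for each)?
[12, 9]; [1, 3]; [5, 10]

Group A, Group B, Group A

The rule appears to be: max ≥ 6.
[12, 9] → max 12 → Group A.
[1, 3] → max 3 → Group B.
[5, 10] → max 10 → Group A.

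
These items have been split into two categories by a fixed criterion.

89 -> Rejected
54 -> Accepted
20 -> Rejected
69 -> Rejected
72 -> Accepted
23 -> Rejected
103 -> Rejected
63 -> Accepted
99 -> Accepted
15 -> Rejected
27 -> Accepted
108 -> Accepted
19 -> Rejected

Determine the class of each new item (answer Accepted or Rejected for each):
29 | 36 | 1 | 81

Comparing the two groups points to one rule — multiple of 9.
29: 29 = 9·3 + 2 — fails this test, so Rejected.
36: 36 = 9·4 — has this property, so Accepted.
1: 1 = 9·0 + 1 — fails this test, so Rejected.
81: 81 = 9·9 — has this property, so Accepted.

Rejected, Accepted, Rejected, Accepted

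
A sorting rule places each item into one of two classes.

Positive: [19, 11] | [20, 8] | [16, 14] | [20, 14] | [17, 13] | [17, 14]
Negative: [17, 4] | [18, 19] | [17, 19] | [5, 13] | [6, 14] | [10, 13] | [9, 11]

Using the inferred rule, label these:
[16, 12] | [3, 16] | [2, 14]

The pattern is that an item is 'Positive' exactly when: first > second AND sum ≥ 23.
[16, 12] — 16 > 12, 16+12 = 28, hence Positive. [3, 16] — 3 < 16, 3+16 = 19, hence Negative. [2, 14] — 2 < 14, 2+14 = 16, hence Negative.

Positive, Negative, Negative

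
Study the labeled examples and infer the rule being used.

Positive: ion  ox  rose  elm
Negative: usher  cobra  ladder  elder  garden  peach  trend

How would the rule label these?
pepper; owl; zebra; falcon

Negative, Positive, Negative, Negative

The common property of the 'Positive' items is: length ≤ 4. No 'Negative' item has it.
pepper: length 6, doesn't match → Negative. owl: length 3, checks out → Positive. zebra: length 5, doesn't match → Negative. falcon: length 6, doesn't match → Negative.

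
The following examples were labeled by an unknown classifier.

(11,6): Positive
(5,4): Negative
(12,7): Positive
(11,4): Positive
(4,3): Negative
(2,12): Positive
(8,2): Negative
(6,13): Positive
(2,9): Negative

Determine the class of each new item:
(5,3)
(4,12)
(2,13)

Negative, Positive, Positive

All 'Positive' examples share one property — sum ≥ 14 — and every 'Negative' example lacks it.
(5,3): Negative (5+3 = 8).
(4,12): Positive (4+12 = 16).
(2,13): Positive (2+13 = 15).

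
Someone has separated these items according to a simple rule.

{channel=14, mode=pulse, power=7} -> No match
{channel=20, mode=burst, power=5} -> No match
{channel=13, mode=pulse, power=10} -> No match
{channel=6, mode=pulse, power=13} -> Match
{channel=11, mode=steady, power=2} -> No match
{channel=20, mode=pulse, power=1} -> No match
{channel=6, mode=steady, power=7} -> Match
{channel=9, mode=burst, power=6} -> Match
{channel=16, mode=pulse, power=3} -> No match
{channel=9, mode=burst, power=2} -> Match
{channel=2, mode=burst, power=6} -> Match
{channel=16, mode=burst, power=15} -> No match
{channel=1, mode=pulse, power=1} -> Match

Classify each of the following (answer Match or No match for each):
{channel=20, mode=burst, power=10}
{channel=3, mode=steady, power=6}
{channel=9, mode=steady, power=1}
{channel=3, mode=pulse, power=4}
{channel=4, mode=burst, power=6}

No match, Match, Match, Match, Match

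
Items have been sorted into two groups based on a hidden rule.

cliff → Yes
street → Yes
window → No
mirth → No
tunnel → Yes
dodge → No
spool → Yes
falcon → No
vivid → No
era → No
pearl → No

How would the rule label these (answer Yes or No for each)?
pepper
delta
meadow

The pattern is that an item is 'Yes' exactly when: has a double letter.

Yes, No, No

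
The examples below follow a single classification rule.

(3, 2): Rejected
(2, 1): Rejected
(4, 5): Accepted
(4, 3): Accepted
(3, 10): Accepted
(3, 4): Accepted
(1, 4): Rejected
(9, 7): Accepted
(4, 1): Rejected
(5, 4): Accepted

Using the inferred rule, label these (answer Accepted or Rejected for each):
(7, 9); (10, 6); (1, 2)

Accepted, Accepted, Rejected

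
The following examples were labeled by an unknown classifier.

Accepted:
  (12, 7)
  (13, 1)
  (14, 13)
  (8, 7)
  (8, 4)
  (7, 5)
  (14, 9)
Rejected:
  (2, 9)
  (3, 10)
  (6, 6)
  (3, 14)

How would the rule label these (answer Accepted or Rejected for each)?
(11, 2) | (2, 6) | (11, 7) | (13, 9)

Accepted, Rejected, Accepted, Accepted

A rule that fits every label: first > second — true of each 'Accepted' example, false of each 'Rejected' one.
(11, 2): Accepted (11 > 2).
(2, 6): Rejected (2 < 6).
(11, 7): Accepted (11 > 7).
(13, 9): Accepted (13 > 9).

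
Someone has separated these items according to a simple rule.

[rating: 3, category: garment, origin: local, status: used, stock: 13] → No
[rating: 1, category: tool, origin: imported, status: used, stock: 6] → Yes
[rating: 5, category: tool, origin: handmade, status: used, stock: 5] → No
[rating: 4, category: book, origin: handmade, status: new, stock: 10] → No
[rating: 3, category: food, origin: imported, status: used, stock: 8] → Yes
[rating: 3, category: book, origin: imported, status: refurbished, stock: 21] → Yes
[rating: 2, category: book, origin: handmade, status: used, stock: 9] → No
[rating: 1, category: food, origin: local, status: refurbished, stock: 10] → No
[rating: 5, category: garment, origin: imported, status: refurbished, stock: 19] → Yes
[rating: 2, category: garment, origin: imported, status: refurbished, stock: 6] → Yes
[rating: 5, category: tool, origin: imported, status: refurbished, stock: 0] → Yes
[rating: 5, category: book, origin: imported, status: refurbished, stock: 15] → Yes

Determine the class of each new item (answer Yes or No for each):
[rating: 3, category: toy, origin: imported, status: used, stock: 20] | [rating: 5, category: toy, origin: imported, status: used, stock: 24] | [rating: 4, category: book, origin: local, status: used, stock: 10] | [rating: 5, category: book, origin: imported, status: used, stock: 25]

Yes, Yes, No, Yes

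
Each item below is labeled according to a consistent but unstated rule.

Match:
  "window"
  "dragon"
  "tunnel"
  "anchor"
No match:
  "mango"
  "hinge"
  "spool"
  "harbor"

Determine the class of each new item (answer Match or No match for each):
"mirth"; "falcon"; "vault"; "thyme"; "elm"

The distinguishing property — even length AND contains 'n' — holds for all the 'Match' cases and none of the 'No match' cases.
"mirth": No match (length 5, no 'n').
"falcon": Match (length 6, has 'n').
"vault": No match (length 5, no 'n').
"thyme": No match (length 5, no 'n').
"elm": No match (length 3, no 'n').

No match, Match, No match, No match, No match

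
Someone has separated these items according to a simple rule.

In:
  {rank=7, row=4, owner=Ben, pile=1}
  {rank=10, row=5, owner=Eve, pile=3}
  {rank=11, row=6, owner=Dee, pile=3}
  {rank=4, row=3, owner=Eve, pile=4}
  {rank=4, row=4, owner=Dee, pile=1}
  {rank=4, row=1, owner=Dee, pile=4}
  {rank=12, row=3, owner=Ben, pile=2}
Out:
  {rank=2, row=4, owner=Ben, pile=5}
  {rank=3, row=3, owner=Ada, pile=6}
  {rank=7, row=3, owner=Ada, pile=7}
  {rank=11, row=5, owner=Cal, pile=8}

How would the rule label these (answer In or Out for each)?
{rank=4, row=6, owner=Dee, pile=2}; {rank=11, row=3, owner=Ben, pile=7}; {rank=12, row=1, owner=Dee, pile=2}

The simplest hypothesis consistent with all the labels is: pile ≤ 4.
{rank=4, row=6, owner=Dee, pile=2} — pile = 2, hence In.
{rank=11, row=3, owner=Ben, pile=7} — pile = 7, hence Out.
{rank=12, row=1, owner=Dee, pile=2} — pile = 2, hence In.

In, Out, In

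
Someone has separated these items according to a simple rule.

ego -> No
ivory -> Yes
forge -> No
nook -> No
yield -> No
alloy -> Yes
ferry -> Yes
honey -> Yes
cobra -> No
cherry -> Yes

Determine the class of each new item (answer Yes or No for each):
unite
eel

No, No

Comparing the two groups points to one rule — ends with 'y'.
unite — ends with 'e', hence No.
eel — ends with 'l', hence No.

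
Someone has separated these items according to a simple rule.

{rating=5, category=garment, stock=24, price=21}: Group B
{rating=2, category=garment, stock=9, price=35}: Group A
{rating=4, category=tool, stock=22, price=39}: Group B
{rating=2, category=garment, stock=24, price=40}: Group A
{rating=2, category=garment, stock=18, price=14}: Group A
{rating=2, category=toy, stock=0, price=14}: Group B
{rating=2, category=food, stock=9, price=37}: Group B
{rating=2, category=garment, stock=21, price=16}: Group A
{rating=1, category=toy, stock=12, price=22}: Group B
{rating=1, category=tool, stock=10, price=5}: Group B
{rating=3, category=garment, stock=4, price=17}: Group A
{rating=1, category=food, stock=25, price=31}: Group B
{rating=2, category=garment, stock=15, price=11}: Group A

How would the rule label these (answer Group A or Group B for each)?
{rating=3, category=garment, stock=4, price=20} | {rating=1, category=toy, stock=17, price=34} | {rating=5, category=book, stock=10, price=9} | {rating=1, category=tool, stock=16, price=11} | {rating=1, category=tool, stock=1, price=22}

The simplest hypothesis consistent with all the labels is: category is garment AND rating ≤ 3.

Group A, Group B, Group B, Group B, Group B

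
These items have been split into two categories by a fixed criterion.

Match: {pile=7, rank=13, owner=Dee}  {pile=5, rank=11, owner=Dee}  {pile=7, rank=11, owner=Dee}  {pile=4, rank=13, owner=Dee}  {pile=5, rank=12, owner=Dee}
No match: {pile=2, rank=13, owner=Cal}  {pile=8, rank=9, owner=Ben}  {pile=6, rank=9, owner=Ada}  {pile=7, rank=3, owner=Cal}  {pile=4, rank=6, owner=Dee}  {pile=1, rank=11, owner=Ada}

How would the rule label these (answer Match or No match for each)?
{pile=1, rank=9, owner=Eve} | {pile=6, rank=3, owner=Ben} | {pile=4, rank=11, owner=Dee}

One predicate separates the groups cleanly: owner is Dee AND rank ≥ 9.
No match: {pile=1, rank=9, owner=Eve}, since owner is Eve, rank = 9.
No match: {pile=6, rank=3, owner=Ben}, since owner is Ben, rank = 3.
Match: {pile=4, rank=11, owner=Dee}, since owner is Dee, rank = 11.

No match, No match, Match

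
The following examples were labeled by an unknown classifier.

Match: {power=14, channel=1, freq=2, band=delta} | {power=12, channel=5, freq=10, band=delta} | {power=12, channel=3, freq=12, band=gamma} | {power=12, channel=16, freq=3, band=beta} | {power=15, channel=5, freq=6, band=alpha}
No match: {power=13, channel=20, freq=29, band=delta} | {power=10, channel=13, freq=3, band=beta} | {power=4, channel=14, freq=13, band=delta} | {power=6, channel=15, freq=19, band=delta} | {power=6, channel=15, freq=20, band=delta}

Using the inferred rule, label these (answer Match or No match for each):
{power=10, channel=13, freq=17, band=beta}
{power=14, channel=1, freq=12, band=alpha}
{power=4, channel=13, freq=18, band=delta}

No match, Match, No match

A rule that fits every label: power ≥ 12 AND freq ≤ 12 — true of each 'Match' example, false of each 'No match' one.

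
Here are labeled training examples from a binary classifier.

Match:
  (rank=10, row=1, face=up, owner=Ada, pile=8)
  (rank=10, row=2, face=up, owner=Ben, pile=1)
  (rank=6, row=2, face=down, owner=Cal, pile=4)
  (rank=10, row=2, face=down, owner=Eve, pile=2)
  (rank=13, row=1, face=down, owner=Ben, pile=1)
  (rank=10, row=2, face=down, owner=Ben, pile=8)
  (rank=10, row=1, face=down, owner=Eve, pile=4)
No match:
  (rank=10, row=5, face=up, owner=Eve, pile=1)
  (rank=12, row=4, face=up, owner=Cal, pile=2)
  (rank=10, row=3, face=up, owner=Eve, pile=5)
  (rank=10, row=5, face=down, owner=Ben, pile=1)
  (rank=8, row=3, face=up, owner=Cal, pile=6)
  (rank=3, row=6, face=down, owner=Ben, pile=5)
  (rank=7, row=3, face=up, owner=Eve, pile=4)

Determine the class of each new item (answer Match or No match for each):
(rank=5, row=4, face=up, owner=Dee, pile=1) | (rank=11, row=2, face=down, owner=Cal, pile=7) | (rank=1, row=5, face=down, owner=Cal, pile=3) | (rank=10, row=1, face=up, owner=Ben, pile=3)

The classifier is using: row ≤ 2.
(rank=5, row=4, face=up, owner=Dee, pile=1): No match (row = 4).
(rank=11, row=2, face=down, owner=Cal, pile=7): Match (row = 2).
(rank=1, row=5, face=down, owner=Cal, pile=3): No match (row = 5).
(rank=10, row=1, face=up, owner=Ben, pile=3): Match (row = 1).

No match, Match, No match, Match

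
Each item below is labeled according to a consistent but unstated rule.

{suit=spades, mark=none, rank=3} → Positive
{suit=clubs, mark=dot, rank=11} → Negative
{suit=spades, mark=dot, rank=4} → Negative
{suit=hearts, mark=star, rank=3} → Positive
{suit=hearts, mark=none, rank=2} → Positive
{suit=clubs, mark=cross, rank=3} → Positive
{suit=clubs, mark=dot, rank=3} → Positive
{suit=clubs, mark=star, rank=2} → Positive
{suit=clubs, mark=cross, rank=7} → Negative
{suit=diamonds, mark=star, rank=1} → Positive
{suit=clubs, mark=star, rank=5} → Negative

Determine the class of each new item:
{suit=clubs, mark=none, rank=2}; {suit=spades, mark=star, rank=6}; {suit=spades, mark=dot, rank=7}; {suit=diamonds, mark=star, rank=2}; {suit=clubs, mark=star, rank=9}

The simplest hypothesis consistent with all the labels is: rank ≤ 3.
{suit=clubs, mark=none, rank=2} — rank = 2, hence Positive.
{suit=spades, mark=star, rank=6} — rank = 6, hence Negative.
{suit=spades, mark=dot, rank=7} — rank = 7, hence Negative.
{suit=diamonds, mark=star, rank=2} — rank = 2, hence Positive.
{suit=clubs, mark=star, rank=9} — rank = 9, hence Negative.

Positive, Negative, Negative, Positive, Negative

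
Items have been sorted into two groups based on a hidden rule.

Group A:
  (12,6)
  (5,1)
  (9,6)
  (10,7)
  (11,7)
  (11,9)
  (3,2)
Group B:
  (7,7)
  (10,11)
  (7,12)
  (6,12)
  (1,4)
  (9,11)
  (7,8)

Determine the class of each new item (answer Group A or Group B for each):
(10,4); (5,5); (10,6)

Group A, Group B, Group A

Rule: first > second. This holds for each 'Group A' example and fails for each 'Group B' one.
Group A: (10,4), since 10 > 4.
Group B: (5,5), since 5 = 5.
Group A: (10,6), since 10 > 6.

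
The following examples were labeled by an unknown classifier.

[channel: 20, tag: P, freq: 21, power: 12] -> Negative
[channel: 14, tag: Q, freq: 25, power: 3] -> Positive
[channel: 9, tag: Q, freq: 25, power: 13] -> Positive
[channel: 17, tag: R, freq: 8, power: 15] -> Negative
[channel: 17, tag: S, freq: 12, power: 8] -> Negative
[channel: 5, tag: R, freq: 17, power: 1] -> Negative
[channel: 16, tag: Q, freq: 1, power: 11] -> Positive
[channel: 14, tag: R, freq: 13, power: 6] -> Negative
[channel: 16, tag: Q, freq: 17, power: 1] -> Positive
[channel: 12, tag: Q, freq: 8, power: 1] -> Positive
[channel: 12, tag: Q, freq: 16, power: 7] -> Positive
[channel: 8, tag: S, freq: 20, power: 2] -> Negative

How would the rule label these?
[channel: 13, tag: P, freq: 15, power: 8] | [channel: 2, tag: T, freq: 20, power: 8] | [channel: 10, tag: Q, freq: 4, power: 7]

Looking at the examples, the only property every 'Positive' case has and every 'Negative' case lacks is: tag is Q.
[channel: 13, tag: P, freq: 15, power: 8] — tag is P, hence Negative.
[channel: 2, tag: T, freq: 20, power: 8] — tag is T, hence Negative.
[channel: 10, tag: Q, freq: 4, power: 7] — tag is Q, hence Positive.

Negative, Negative, Positive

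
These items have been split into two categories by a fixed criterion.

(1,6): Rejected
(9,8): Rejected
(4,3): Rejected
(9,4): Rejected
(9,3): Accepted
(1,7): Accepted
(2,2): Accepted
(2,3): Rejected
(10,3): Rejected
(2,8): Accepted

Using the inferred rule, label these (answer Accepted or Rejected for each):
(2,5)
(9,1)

'Accepted' ⟺ sum is even.
(2,5) → 2+5 = 7 → Rejected. (9,1) → 9+1 = 10 → Accepted.

Rejected, Accepted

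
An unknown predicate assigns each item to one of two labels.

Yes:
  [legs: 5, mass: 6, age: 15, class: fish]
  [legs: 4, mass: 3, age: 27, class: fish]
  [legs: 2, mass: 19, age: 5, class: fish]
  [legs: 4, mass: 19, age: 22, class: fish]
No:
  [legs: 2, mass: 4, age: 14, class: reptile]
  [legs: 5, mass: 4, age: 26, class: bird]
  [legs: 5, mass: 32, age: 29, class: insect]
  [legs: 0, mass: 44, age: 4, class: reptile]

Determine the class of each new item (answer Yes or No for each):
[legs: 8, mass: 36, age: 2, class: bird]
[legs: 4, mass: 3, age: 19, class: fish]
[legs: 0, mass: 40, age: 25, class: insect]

No, Yes, No

The distinguishing property — class is fish — holds for all the 'Yes' cases and none of the 'No' cases.
[legs: 8, mass: 36, age: 2, class: bird]: class is bird — fails the rule, so No.
[legs: 4, mass: 3, age: 19, class: fish]: class is fish — passes, so Yes.
[legs: 0, mass: 40, age: 25, class: insect]: class is insect — fails the rule, so No.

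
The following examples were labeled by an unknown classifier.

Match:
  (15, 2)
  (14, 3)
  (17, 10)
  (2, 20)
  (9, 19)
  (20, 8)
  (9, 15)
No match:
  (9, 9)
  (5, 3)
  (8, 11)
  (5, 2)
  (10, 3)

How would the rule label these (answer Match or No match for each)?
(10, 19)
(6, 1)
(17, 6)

The simplest hypothesis consistent with all the labels is: max ≥ 14.
(10, 19) — max 19, hence Match.
(6, 1) — max 6, hence No match.
(17, 6) — max 17, hence Match.

Match, No match, Match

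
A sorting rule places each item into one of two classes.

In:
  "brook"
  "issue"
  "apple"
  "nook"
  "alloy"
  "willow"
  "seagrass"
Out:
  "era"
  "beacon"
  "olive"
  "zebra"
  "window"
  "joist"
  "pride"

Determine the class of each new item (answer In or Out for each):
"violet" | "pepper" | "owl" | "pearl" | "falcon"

The distinguishing property — has a double letter — holds for all the 'In' cases and none of the 'Out' cases.
"violet": no doubled letter, doesn't match → Out.
"pepper": 'pp' doubled, satisfies this → In.
"owl": no doubled letter, doesn't match → Out.
"pearl": no doubled letter, doesn't match → Out.
"falcon": no doubled letter, doesn't match → Out.

Out, In, Out, Out, Out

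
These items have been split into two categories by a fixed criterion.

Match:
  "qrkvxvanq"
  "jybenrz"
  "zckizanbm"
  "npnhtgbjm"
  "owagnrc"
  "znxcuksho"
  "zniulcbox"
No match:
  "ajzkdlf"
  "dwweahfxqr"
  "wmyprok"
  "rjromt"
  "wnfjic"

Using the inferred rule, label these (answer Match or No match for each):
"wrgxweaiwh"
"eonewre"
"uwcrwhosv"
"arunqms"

No match, Match, No match, Match

The simplest hypothesis consistent with all the labels is: odd length AND contains 'n'.
"wrgxweaiwh": No match (length 10, no 'n').
"eonewre": Match (length 7, has 'n').
"uwcrwhosv": No match (length 9, no 'n').
"arunqms": Match (length 7, has 'n').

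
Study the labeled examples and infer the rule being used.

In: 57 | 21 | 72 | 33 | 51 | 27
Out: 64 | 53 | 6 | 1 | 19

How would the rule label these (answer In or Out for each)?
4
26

The distinguishing property — multiple of 3 AND at least 19 — holds for all the 'In' cases and none of the 'Out' cases.

Out, Out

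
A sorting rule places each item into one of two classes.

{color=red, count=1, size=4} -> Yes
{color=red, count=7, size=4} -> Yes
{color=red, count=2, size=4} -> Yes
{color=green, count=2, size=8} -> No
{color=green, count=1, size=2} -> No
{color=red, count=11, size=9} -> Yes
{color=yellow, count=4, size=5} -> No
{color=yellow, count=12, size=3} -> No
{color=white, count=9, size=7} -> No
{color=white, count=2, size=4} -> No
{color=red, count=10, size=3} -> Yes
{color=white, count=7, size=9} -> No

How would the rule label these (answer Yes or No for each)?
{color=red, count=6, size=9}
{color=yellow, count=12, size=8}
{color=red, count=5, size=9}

Yes, No, Yes

The common property of the 'Yes' items is: color is red. No 'No' item has it.
Yes: {color=red, count=6, size=9}, since color is red.
No: {color=yellow, count=12, size=8}, since color is yellow.
Yes: {color=red, count=5, size=9}, since color is red.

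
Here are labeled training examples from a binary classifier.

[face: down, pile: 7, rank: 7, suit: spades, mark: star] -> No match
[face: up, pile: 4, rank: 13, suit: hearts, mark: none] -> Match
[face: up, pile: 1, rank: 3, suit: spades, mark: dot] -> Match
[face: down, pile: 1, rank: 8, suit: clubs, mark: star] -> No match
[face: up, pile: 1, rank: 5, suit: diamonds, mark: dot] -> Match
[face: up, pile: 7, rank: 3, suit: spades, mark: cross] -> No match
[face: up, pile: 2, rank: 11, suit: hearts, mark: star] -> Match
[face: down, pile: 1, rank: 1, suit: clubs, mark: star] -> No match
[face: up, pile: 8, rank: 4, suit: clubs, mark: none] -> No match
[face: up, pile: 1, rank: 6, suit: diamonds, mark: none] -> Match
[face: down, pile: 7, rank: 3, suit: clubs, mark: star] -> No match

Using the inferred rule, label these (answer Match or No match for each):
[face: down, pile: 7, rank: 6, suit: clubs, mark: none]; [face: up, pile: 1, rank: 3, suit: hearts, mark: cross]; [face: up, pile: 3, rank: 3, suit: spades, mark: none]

All 'Match' examples share one property — face is up AND pile ≤ 4 — and every 'No match' example lacks it.
[face: down, pile: 7, rank: 6, suit: clubs, mark: none]: face is down, pile = 7, lacks this property → No match.
[face: up, pile: 1, rank: 3, suit: hearts, mark: cross]: face is up, pile = 1, fits → Match.
[face: up, pile: 3, rank: 3, suit: spades, mark: none]: face is up, pile = 3, fits → Match.

No match, Match, Match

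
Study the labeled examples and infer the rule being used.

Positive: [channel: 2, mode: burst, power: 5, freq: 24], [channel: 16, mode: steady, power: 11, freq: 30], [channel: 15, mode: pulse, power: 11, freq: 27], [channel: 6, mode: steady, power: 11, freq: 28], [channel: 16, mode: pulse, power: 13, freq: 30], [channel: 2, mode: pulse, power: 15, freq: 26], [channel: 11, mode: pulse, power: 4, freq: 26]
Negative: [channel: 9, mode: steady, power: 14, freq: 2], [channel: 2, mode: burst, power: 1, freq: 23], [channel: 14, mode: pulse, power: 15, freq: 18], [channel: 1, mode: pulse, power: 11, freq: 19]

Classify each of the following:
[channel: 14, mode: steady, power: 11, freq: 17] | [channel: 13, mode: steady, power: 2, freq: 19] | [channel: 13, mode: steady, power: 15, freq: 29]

Negative, Negative, Positive

The simplest hypothesis consistent with all the labels is: freq ≥ 24.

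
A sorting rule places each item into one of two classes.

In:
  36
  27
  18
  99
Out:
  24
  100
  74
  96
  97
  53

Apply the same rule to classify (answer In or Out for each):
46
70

Rule: multiple of 9. This holds for each 'In' example and fails for each 'Out' one.
Out: 46, since 46 = 9·5 + 1. Out: 70, since 70 = 9·7 + 7.

Out, Out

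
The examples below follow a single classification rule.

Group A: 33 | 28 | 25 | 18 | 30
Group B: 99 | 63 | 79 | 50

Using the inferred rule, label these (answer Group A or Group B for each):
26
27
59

The classifier is using: at most 33.
26: 26 ≤ 33, qualifies → Group A. 27: 27 ≤ 33, qualifies → Group A. 59: 59 > 33, doesn't qualify → Group B.

Group A, Group A, Group B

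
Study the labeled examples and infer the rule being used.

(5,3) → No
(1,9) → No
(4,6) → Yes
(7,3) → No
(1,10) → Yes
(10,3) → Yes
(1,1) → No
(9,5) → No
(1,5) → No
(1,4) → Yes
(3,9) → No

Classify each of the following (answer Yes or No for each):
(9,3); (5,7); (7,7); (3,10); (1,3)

'Yes' ⟺ product is even.
(9,3): 9·3 = 27, does not satisfy this → No.
(5,7): 5·7 = 35, does not satisfy this → No.
(7,7): 7·7 = 49, does not satisfy this → No.
(3,10): 3·10 = 30, checks out → Yes.
(1,3): 1·3 = 3, does not satisfy this → No.

No, No, No, Yes, No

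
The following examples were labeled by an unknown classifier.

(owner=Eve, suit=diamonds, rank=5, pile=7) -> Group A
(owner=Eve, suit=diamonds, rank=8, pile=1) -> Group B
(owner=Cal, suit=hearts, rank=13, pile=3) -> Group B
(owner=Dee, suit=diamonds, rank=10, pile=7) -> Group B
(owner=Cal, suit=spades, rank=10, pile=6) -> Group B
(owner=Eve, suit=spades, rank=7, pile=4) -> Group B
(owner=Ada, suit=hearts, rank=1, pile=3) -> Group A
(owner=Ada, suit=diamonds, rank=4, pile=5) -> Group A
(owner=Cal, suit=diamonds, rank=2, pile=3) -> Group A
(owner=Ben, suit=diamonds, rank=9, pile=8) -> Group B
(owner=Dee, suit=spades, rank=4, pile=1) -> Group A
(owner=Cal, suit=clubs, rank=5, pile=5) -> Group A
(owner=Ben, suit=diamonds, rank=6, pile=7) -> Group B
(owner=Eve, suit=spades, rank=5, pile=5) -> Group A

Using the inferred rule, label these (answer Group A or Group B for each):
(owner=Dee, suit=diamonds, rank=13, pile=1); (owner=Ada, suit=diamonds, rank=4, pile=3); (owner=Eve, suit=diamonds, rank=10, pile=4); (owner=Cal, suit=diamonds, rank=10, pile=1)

The rule appears to be: rank ≤ 5.

Group B, Group A, Group B, Group B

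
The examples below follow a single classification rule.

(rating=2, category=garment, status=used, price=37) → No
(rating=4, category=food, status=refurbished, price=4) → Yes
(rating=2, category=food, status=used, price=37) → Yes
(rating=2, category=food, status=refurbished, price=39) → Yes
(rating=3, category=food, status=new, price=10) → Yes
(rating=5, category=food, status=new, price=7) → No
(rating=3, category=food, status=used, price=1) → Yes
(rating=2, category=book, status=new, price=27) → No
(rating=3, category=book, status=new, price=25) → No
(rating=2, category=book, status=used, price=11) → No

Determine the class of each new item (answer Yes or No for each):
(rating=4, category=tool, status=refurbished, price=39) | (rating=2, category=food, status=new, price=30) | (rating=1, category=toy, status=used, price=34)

No, Yes, No

The rule appears to be: category is food AND rating ≤ 4.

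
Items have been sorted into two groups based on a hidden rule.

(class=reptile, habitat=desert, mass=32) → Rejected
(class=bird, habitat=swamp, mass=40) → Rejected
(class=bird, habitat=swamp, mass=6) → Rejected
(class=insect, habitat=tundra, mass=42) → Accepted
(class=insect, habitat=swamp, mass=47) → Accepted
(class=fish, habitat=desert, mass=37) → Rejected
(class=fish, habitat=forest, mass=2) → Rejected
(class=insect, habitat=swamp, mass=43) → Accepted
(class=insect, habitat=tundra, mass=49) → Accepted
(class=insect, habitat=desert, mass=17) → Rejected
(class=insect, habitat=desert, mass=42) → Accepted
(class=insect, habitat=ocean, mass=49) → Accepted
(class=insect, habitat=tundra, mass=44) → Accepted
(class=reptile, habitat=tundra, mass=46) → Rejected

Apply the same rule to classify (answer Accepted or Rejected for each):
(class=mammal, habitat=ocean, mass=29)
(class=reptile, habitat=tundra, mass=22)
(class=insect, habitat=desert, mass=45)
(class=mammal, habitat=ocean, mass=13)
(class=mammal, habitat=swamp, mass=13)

All 'Accepted' examples share one property — class is insect AND mass ≥ 32 — and every 'Rejected' example lacks it.
Rejected: (class=mammal, habitat=ocean, mass=29), since class is mammal, mass = 29.
Rejected: (class=reptile, habitat=tundra, mass=22), since class is reptile, mass = 22.
Accepted: (class=insect, habitat=desert, mass=45), since class is insect, mass = 45.
Rejected: (class=mammal, habitat=ocean, mass=13), since class is mammal, mass = 13.
Rejected: (class=mammal, habitat=swamp, mass=13), since class is mammal, mass = 13.

Rejected, Rejected, Accepted, Rejected, Rejected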